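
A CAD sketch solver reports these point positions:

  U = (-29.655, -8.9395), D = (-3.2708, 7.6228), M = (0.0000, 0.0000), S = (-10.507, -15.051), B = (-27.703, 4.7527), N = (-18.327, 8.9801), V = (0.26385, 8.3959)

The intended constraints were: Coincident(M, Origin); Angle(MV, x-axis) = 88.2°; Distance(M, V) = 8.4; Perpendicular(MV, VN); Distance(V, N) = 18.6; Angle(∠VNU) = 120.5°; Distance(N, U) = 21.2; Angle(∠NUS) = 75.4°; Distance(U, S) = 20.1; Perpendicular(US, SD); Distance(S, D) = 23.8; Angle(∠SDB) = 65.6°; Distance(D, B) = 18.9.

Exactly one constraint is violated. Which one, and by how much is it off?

Distance(D, B) = 18.9 — off by 5.70.

M = (0.00, 0.00) ✓; MV at 88.20° ✓; |MV| = 8.400 ✓; ∠(MV, VN) = 90.00° ✓; |VN| = 18.60 ✓; ∠VNU = 120.5° ✓; |NU| = 21.20 ✓; ∠NUS = 75.40° ✓; |US| = 20.10 ✓; ∠(US, SD) = 90.00° ✓; |SD| = 23.80 ✓; ∠SDB = 65.60° ✓; |DB| = 24.60 ✗.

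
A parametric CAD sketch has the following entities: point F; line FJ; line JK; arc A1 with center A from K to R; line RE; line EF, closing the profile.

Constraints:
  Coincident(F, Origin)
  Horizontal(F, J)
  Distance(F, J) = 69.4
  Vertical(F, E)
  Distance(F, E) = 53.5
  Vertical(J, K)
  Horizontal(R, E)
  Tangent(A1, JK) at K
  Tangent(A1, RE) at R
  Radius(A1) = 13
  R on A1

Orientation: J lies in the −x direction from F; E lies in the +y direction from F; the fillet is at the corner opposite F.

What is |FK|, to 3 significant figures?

80.4

The virtual corner opposite F is at (-69.4, 53.5). A1 meets JK tangentially, so AK is at right angles to JK and A1 meets RE tangentially, so AR is at right angles to RE, with radius 13.0, so the center A sits 13.0 in from both sides at A = (-56.4, 40.5). That places the tangent points at K = (-69.4, 40.5) on JK and R = (-56.4, 53.5) on RE. Then |FK| = |K − F| = 80.4.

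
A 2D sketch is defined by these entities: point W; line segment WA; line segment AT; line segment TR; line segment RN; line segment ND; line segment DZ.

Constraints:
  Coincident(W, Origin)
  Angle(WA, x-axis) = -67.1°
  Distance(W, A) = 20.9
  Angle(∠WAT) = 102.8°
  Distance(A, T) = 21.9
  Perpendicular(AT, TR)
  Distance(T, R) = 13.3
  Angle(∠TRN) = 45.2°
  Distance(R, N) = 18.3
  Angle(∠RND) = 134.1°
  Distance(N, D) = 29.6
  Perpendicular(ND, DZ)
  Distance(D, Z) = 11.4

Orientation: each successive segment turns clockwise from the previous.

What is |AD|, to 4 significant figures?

30.63

W is at the origin; WA runs at -67.1° with length 20.9, so A = (8.133, -19.25). ∠WAT = 102.8° gives AT at -144.3° from the x-axis; with |AT| = 21.9, T = (-9.652, -32.03). AT is perpendicular to TR, so TR runs at 125.7°; with |TR| = 13.3, R = (-17.41, -21.23). ∠TRN = 45.2° gives RN at -9.100° from the x-axis; with |RN| = 18.3, N = (0.6566, -24.13). ∠RND = 134.1° gives ND at -55.00° from the x-axis; with |ND| = 29.6, D = (17.63, -48.37). Then |AD| = |D − A| = 30.63.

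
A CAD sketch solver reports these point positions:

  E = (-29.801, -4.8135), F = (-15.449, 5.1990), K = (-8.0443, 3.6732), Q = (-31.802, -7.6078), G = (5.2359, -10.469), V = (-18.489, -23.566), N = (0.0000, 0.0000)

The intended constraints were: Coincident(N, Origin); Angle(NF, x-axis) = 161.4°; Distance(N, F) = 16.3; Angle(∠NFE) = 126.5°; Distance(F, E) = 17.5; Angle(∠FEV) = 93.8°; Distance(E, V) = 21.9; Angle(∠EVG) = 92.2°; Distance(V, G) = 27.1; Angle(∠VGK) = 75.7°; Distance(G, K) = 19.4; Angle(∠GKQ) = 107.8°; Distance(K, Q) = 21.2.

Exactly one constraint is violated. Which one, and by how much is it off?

Distance(K, Q) = 21.2 — off by 5.10.

N = (0.00, 0.00) ✓; NF at 161.4° ✓; |NF| = 16.30 ✓; ∠NFE = 126.5° ✓; |FE| = 17.50 ✓; ∠FEV = 93.80° ✓; |EV| = 21.90 ✓; ∠EVG = 92.20° ✓; |VG| = 27.10 ✓; ∠VGK = 75.70° ✓; |GK| = 19.40 ✓; ∠GKQ = 107.8° ✓; |KQ| = 26.30 ✗.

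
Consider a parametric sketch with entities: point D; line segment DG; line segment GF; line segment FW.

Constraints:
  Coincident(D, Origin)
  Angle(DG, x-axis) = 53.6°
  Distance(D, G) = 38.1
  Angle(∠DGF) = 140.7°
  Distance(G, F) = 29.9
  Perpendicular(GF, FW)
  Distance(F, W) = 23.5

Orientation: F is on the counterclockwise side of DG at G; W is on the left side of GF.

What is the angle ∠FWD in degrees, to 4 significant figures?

90.61°

∠DGF = 140.7°, so GF runs at 53.6° + (180° − 140.7°) = 92.90° from the x-axis; with |GF| = 29.9, F = G + 29.9·(cos 92.90°, sin 92.90°) = (21.10, 60.53). GF is perpendicular to FW; with |FW| = 23.5 on the left of GF, W = F + 23.5·(-0.9987, -0.05059) = (-2.373, 59.34). Then cos ∠FWD = WF·WD / (|WF||WD|), giving 90.61°.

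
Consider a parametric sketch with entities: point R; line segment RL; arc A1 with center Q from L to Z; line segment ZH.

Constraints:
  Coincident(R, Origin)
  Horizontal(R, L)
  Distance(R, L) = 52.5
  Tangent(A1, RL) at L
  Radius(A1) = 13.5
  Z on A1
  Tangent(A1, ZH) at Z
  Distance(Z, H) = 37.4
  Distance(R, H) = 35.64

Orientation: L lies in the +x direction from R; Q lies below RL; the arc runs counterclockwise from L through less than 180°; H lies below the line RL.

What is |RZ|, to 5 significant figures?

42.913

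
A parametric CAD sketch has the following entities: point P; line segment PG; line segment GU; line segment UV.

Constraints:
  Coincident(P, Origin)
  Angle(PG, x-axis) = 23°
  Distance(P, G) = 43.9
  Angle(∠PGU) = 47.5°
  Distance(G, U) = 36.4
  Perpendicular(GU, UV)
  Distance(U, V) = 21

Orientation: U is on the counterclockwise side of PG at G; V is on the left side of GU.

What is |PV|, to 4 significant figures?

13.22

P is at the origin; PG runs at 23.0° with length 43.9, so G = 43.9·(cos 23.0°, sin 23.0°) = (40.41, 17.15). ∠PGU = 47.5°, so GU runs at 23.0° + (180° − 47.5°) = 155.5° from the x-axis; with |GU| = 36.4, U = G + 36.4·(cos 155.5°, sin 155.5°) = (7.288, 32.25). GU is perpendicular to UV; with |UV| = 21.0 on the left of GU, V = U + 21.0·(-0.4147, -0.9100) = (-1.421, 13.14). Then |PV| = |V − P| = 13.22.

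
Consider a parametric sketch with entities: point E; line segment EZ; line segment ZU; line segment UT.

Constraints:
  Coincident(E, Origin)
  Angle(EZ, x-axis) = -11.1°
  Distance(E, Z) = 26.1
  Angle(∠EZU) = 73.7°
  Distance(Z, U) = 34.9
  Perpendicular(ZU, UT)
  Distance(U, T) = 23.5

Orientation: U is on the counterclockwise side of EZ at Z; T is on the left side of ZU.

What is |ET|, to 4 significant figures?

27.62

E is at the origin; EZ runs at -11.1° with length 26.1, so Z = 26.1·(cos -11.1°, sin -11.1°) = (25.61, -5.025). ∠EZU = 73.7°, so ZU runs at -11.1° + (180° − 73.7°) = 95.20° from the x-axis; with |ZU| = 34.9, U = Z + 34.9·(cos 95.20°, sin 95.20°) = (22.45, 29.73). ZU is perpendicular to UT; with |UT| = 23.5 on the left of ZU, T = U + 23.5·(-0.9959, -0.09063) = (-0.9546, 27.60). Then |ET| = |T − E| = 27.62.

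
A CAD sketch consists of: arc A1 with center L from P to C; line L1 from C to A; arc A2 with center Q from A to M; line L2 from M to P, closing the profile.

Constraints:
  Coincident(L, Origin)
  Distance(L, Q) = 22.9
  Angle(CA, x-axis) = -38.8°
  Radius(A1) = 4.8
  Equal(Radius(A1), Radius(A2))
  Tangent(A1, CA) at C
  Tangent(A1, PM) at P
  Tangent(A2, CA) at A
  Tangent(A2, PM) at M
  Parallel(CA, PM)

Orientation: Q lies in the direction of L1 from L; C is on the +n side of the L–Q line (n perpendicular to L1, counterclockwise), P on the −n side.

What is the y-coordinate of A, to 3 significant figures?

-10.6

The slot axis is L1's direction at -38.8°, so u = (cos -38.8°, sin -38.8°) = (0.779, -0.627) and n = (−sin -38.8°, cos -38.8°) = (0.627, 0.779). L is at the origin and Q lies 22.9 along u from L, so Q = 22.9·u = (17.8, -14.3). Tangency of A1 to both parallel lines with radius 4.8 puts C and P at L ± 4.8·n: C = (3.01, 3.74), P = (-3.01, -3.74). Equal radii place A and M the same way about Q: A = Q + 4.8·n = (20.9, -10.6), M = Q − 4.8·n = (14.8, -18.1). So A.y = -10.6.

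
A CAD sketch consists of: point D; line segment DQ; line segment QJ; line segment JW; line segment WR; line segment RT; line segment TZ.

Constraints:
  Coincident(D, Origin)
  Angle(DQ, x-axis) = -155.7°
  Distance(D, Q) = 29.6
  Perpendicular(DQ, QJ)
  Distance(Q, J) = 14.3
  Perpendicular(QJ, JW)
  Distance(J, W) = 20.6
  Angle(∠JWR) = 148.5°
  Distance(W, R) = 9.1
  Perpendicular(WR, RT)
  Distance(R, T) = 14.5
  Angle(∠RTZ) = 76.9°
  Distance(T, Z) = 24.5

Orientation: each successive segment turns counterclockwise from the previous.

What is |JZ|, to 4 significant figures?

3.339

D is at the origin; DQ runs at -155.7° with length 29.6, so Q = (-26.98, -12.18). The perpendicularity gives QJ at right angles to DQ, so QJ runs at -65.70°; with |QJ| = 14.3, J = (-21.09, -25.21). The perpendicularity gives JW at right angles to QJ, so JW runs at 24.30°; with |JW| = 20.6, W = (-2.318, -16.74). ∠JWR = 148.5° gives WR at 55.80° from the x-axis; with |WR| = 9.1, R = (2.797, -9.210). WR is perpendicular to RT, so RT runs at 145.8°; with |RT| = 14.5, T = (-9.196, -1.060). ∠RTZ = 76.9° gives TZ at -111.1° from the x-axis; with |TZ| = 24.5, Z = (-18.02, -23.92). Then |JZ| = |Z − J| = 3.339.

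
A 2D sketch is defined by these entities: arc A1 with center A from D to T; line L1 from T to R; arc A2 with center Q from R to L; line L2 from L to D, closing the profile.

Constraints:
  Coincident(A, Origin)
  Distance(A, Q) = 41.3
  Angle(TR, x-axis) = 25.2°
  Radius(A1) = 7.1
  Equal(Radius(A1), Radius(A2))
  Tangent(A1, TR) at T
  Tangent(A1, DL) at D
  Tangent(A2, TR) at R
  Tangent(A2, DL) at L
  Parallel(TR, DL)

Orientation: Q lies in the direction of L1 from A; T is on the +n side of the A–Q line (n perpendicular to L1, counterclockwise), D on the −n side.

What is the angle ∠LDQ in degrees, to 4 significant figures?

9.755°

The slot axis is L1's direction at 25.2°, so u = (cos 25.2°, sin 25.2°) = (0.9048, 0.4258) and n = (−sin 25.2°, cos 25.2°) = (-0.4258, 0.9048). A is at the origin and Q lies 41.3 along u from A, so Q = 41.3·u = (37.37, 17.58). Tangency of A1 to both parallel lines with radius 7.1 puts T and D at A ± 7.1·n: T = (-3.023, 6.424), D = (3.023, -6.424). Equal radii place R and L the same way about Q: R = Q + 7.1·n = (34.35, 24.01), L = Q − 7.1·n = (40.39, 11.16). Then cos ∠LDQ = DL·DQ / (|DL||DQ|), giving 9.755°.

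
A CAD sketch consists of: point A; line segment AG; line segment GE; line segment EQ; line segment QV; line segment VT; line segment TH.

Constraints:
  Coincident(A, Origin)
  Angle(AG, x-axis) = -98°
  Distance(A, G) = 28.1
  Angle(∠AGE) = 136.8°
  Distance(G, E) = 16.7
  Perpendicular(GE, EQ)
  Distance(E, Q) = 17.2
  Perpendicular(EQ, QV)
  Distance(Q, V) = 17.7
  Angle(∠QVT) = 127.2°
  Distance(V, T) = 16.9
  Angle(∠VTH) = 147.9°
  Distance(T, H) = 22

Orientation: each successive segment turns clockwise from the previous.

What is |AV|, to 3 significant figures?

19.6

A is at the origin; AG runs at -98.0° with length 28.1, so G = (-3.91, -27.8). ∠AGE = 136.8° gives GE at -141° from the x-axis; with |GE| = 16.7, E = (-16.9, -38.3). GE ⟂ EQ, so EQ runs at 129°; with |EQ| = 17.2, Q = (-27.7, -24.9). The perpendicularity gives QV at right angles to EQ, so QV runs at 38.8°; with |QV| = 17.7, V = (-13.9, -13.8). Then |AV| = |V − A| = 19.6.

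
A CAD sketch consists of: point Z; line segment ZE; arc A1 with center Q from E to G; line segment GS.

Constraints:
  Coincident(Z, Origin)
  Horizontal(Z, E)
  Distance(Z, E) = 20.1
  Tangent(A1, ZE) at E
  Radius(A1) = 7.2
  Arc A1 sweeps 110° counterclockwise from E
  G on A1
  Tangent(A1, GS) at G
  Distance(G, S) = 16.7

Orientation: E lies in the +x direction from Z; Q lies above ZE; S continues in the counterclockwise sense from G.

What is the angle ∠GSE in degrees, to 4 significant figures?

22.38°

Z is at the origin; Z and E share the same y with |ZE| = 20.1 and E on the +x side, so E = (20.10, 0.000). A1 meets ZE tangentially, so QE is at right angles to ZE, so Q = E + (0, 7.2) = (20.10, 7.200). On A1, E sits at bearing -90° from Q; a 110° counterclockwise sweep puts G at bearing 20°, so G = Q + 7.2·(cos 20°, sin 20°) = (26.87, 9.663). Tangency of A1 to GS means the radius QG is perpendicular to GS, so GS runs along (−sin 20°, cos 20°); with |GS| = 16.7, S = (21.15, 25.36). Then cos ∠GSE = SG·SE / (|SG||SE|), giving 22.38°.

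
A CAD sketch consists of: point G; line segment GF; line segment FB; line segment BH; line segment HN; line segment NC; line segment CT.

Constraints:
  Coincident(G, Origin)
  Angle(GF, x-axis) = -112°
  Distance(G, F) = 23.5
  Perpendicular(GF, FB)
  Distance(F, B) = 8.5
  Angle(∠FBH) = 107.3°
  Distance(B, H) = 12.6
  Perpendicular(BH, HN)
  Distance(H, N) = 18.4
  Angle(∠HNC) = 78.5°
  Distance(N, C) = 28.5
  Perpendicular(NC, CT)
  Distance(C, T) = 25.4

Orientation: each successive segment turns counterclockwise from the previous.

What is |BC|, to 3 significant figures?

19.9

G is at the origin; GF runs at -112.0° with length 23.5, so F = (-8.80, -21.8). GF is perpendicular to FB, so FB runs at -22.0°; with |FB| = 8.5, B = (-0.922, -25.0). ∠FBH = 107.3° gives BH at 50.7° from the x-axis; with |BH| = 12.6, H = (7.06, -15.2). The perpendicularity gives HN at right angles to BH, so HN runs at 141°; with |HN| = 18.4, N = (-7.18, -3.57). ∠HNC = 78.5° gives NC at -118° from the x-axis; with |NC| = 28.5, C = (-20.5, -28.8). Then |BC| = |C − B| = 19.9.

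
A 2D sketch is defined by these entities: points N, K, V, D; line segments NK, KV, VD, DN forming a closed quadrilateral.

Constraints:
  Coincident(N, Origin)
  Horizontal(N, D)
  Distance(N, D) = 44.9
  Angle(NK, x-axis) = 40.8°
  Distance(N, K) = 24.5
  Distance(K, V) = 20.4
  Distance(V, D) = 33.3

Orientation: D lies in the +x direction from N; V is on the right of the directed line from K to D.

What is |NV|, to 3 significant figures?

12.2

N is at the origin; N and D share the same y with |ND| = 44.9 and D in +x, so D = (44.9, 0). NK runs at 40.8° with |NK| = 24.5, so K = (18.5, 16.0). V is determined by |KV| = 20.4 and |VD| = 33.3 together: it lies at the intersection of circle(K, 20.4) and circle(D, 33.3). With |KD| = 30.8, the foot of the radical line on KD is 4.18 from K and the perpendicular offset is √(20.4² − 4.18²) = 20.0. Taking the right-of-KD solution: V = (11.8, -3.23).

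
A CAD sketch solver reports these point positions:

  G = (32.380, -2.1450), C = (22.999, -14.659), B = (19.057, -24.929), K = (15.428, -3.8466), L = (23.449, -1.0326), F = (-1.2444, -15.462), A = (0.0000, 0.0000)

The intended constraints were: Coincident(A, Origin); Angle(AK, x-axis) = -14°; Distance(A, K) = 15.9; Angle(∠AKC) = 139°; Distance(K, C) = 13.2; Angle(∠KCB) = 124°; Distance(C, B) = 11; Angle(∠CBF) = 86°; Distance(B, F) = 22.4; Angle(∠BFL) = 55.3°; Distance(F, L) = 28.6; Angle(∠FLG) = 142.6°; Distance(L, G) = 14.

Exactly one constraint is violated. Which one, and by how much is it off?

Distance(L, G) = 14 — off by 5.00.

A = (0.00, 0.00) ✓; AK at -14.00° ✓; |AK| = 15.90 ✓; ∠AKC = 139.0° ✓; |KC| = 13.20 ✓; ∠KCB = 124.0° ✓; |CB| = 11.00 ✓; ∠CBF = 86.00° ✓; |BF| = 22.40 ✓; ∠BFL = 55.30° ✓; |FL| = 28.60 ✓; ∠FLG = 142.6° ✓; |LG| = 9.000 ✗.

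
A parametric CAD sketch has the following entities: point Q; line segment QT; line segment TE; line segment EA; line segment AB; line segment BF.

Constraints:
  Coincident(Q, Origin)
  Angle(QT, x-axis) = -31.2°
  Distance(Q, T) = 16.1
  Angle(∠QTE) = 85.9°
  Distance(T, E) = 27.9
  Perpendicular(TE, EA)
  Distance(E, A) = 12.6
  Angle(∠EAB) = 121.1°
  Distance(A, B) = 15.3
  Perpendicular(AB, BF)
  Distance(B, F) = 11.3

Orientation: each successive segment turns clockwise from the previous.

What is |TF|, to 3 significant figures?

14.1

Q is at the origin; QT runs at -31.2° with length 16.1, so T = (13.8, -8.34). ∠QTE = 85.9° gives TE at -125° from the x-axis; with |TE| = 27.9, E = (-2.35, -31.1). TE is perpendicular to EA, so EA runs at 145°; with |EA| = 12.6, A = (-12.6, -23.8). ∠EAB = 121.1° gives AB at 85.8° from the x-axis; with |AB| = 15.3, B = (-11.5, -8.57). AB ⟂ BF, so BF runs at -4.20°; with |BF| = 11.3, F = (-0.244, -9.40). Then |TF| = |F − T| = 14.1.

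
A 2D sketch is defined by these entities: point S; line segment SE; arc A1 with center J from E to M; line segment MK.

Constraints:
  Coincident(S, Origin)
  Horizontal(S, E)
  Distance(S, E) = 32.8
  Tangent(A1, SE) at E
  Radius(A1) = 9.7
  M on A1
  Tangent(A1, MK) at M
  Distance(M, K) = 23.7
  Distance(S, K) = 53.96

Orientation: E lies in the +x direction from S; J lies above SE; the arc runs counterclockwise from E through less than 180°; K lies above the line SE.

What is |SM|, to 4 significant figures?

43.61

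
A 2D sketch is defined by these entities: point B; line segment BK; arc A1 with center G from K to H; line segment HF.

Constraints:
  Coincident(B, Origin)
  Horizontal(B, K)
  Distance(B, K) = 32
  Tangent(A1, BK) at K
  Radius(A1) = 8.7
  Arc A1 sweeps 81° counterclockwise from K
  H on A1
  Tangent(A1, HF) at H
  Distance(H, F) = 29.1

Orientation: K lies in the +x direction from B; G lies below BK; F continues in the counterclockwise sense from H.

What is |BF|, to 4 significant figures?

40.71

B is at the origin; B and K share the same y with |BK| = 32.0 and K on the +x side, so K = (32.00, 0.000). Tangency of A1 to BK means the radius GK is perpendicular to BK, so G = K + (0, -8.7) = (32.00, -8.700). On A1, K sits at bearing 90° from G; an 81° counterclockwise sweep puts H at bearing 171°, so H = G + 8.7·(cos 171°, sin 171°) = (23.41, -7.339). The tangent condition forces GH to be normal to HF, so HF runs along (−sin 171°, cos 171°); with |HF| = 29.1, F = (18.85, -36.08). Then |BF| = |F − B| = 40.71.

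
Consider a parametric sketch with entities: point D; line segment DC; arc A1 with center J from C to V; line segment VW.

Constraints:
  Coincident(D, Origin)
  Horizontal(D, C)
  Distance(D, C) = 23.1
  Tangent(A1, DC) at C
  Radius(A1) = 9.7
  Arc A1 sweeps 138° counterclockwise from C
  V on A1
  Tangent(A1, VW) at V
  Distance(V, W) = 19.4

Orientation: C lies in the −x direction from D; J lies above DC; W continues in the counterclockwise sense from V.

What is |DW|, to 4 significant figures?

43.08

D is at the origin; D and C share the same y with |DC| = 23.1 and C on the −x side, so C = (-23.10, 0.000). A1 meets DC tangentially, so JC is at right angles to DC, so J = C + (0, 9.7) = (-23.10, 9.700). On A1, C sits at bearing -90° from J; a 138° counterclockwise sweep puts V at bearing 48°, so V = J + 9.7·(cos 48°, sin 48°) = (-16.61, 16.91). Since A1 is tangent to VW there, JV ⟂ VW, so VW runs along (−sin 48°, cos 48°); with |VW| = 19.4, W = (-31.03, 29.89). Then |DW| = |W − D| = 43.08.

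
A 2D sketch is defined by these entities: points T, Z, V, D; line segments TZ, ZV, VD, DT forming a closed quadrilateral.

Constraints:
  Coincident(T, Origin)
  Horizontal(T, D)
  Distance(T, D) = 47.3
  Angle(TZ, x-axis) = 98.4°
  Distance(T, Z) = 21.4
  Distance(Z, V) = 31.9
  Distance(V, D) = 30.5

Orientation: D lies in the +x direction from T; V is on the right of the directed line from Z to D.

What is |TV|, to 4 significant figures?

17.38

T is at the origin; TD is horizontal with |TD| = 47.3 and D in +x, so D = (47.3, 0). TZ runs at 98.4° with |TZ| = 21.4, so Z = (-3.126, 21.17). V is determined by |ZV| = 31.9 and |VD| = 30.5 together: it lies at the intersection of circle(Z, 31.9) and circle(D, 30.5). With |ZD| = 54.69, the foot of the radical line on ZD is 28.14 from Z and the perpendicular offset is √(31.9² − 28.14²) = 15.02. Taking the right-of-ZD solution: V = (17.01, -3.571).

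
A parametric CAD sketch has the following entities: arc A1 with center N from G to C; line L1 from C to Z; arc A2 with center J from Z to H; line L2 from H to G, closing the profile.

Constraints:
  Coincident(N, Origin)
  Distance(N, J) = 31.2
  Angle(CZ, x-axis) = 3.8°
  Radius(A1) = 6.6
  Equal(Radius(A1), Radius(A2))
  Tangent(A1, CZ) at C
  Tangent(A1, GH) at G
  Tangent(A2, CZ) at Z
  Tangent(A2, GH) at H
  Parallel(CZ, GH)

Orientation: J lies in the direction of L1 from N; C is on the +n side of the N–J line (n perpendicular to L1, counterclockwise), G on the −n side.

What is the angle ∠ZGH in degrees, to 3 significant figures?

22.9°

The slot axis is L1's direction at 3.8°, so u = (cos 3.8°, sin 3.8°) = (0.998, 0.0663) and n = (−sin 3.8°, cos 3.8°) = (-0.0663, 0.998). N is at the origin and J lies 31.2 along u from N, so J = 31.2·u = (31.1, 2.07). Tangency of A1 to both parallel lines with radius 6.6 puts C and G at N ± 6.6·n: C = (-0.437, 6.59), G = (0.437, -6.59). Equal radii place Z and H the same way about J: Z = J + 6.6·n = (30.7, 8.65), H = J − 6.6·n = (31.6, -4.52). Then cos ∠ZGH = GZ·GH / (|GZ||GH|), giving 22.9°.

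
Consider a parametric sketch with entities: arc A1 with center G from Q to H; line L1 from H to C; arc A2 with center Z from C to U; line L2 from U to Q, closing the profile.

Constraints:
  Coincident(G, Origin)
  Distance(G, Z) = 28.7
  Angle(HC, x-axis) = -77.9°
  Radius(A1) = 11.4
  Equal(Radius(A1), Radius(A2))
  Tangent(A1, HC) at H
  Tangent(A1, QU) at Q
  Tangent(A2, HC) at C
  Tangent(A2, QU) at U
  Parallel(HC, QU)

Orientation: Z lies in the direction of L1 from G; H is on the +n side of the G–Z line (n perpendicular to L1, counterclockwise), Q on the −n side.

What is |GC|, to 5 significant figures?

30.881

Tangency of A1 to both parallel lines with radius 11.4 puts H and Q at G ± 11.4·n: H = (11.147, 2.3897), Q = (-11.147, -2.3897). Equal radii place C and U the same way about Z: C = Z + 11.4·n = (17.163, -25.673), U = Z − 11.4·n = (-5.1307, -30.452). Then |GC| = |C − G| = 30.881.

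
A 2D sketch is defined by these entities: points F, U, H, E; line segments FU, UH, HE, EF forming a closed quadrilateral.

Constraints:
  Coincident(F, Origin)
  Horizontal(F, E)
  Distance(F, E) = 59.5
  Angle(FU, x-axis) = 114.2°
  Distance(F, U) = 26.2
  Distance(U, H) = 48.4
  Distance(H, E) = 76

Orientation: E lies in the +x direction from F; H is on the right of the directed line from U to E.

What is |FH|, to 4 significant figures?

27.46

F is at the origin; FE is horizontal with |FE| = 59.5 and E in +x, so E = (59.5, 0). FU runs at 114.2° with |FU| = 26.2, so U = (-10.74, 23.90). H is determined by |UH| = 48.4 and |HE| = 76.0 together: it lies at the intersection of circle(U, 48.4) and circle(E, 76.0). With |UE| = 74.19, the foot of the radical line on UE is 13.96 from U and the perpendicular offset is √(48.4² − 13.96²) = 46.34. Taking the right-of-UE solution: H = (-12.45, -24.47).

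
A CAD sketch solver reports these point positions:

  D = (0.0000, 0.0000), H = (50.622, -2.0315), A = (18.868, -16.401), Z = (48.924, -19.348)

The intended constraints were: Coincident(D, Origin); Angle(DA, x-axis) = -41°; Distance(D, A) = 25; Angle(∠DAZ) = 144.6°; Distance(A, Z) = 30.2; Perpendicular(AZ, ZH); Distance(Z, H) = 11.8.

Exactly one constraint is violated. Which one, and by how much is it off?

Distance(Z, H) = 11.8 — off by 5.60.

D = (0.00, 0.00) ✓; DA at -41.00° ✓; |DA| = 25.00 ✓; ∠DAZ = 144.6° ✓; |AZ| = 30.20 ✓; ∠(AZ, ZH) = 90.00° ✓; |ZH| = 17.40 ✗.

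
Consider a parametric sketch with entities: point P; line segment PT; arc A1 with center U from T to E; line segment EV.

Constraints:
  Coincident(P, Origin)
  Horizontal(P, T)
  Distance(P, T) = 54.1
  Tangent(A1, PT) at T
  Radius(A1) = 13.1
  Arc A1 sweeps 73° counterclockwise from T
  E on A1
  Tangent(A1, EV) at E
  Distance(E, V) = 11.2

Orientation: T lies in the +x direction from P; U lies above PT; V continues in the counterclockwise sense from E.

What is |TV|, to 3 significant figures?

25.5

P is at the origin; P and T share the same y with |PT| = 54.1 and T on the +x side, so T = (54.1, 0.00). Tangency of A1 to PT means the radius UT is perpendicular to PT, so U = T + (0, 13.1) = (54.1, 13.1). On A1, T sits at bearing -90° from U; a 73° counterclockwise sweep puts E at bearing -17°, so E = U + 13.1·(cos -17°, sin -17°) = (66.6, 9.27). The tangent condition forces UE to be normal to EV, so EV runs along (−sin -17°, cos -17°); with |EV| = 11.2, V = (69.9, 20.0). Then |TV| = |V − T| = 25.5.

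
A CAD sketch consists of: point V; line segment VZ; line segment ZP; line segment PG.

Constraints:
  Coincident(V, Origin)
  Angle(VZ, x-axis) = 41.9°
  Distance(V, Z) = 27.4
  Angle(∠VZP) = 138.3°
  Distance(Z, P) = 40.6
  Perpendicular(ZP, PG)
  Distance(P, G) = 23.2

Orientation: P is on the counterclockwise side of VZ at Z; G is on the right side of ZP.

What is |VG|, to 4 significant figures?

73.79

V is at the origin; VZ runs at 41.9° with length 27.4, so Z = 27.4·(cos 41.9°, sin 41.9°) = (20.39, 18.30). ∠VZP = 138.3°, so ZP runs at 41.9° + (180° − 138.3°) = 83.60° from the x-axis; with |ZP| = 40.6, P = Z + 40.6·(cos 83.60°, sin 83.60°) = (24.92, 58.65). The perpendicularity gives PG at right angles to ZP; with |PG| = 23.2 on the right of ZP, G = P + 23.2·(0.9938, -0.1115) = (47.98, 56.06). Then |VG| = |G − V| = 73.79.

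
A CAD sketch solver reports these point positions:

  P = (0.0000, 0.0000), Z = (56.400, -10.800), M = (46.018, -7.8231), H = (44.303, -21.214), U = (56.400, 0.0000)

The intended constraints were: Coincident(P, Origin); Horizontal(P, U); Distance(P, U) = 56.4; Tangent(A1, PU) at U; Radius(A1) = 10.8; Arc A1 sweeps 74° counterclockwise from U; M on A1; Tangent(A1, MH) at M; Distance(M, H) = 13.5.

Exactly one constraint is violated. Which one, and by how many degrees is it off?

Tangent(A1, MH) at M — off by 8.70°.

P = (0.00, 0.00) ✓; P.y = 0.00, U.y = 0.00 ✓; |PU| = 56.40 ✓; ∠(ZU, UP) = 90.00° ✓; |ZU| = 10.80 ✓; bearing(Z→M) − bearing(Z→U) = 74.00° ✓; |ZM| = 10.80 ✓; ∠(ZM, MH) = 81.30° ✗; |MH| = 13.50 ✓.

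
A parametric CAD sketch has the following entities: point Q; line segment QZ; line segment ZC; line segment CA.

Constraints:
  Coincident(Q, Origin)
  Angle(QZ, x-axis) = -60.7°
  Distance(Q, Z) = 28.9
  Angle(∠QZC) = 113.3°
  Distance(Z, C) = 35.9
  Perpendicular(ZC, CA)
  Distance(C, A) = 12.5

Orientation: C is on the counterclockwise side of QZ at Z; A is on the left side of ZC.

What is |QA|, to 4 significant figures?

49.37

Q is at the origin; QZ runs at -60.7° with length 28.9, so Z = 28.9·(cos -60.7°, sin -60.7°) = (14.14, -25.20). ∠QZC = 113.3°, so ZC runs at -60.7° + (180° − 113.3°) = 6.000° from the x-axis; with |ZC| = 35.9, C = Z + 35.9·(cos 6.000°, sin 6.000°) = (49.85, -21.45). The perpendicularity gives CA at right angles to ZC; with |CA| = 12.5 on the left of ZC, A = C + 12.5·(-0.1045, 0.9945) = (48.54, -9.019). Then |QA| = |A − Q| = 49.37.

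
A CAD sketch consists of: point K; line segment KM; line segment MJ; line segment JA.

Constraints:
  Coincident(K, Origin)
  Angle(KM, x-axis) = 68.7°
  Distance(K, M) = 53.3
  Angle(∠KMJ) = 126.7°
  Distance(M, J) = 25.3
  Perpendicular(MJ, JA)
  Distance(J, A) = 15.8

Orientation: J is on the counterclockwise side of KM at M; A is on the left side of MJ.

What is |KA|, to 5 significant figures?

63.182

∠KMJ = 126.7°, so MJ runs at 68.7° + (180° − 126.7°) = 122.00° from the x-axis; with |MJ| = 25.3, J = M + 25.3·(cos 122.00°, sin 122.00°) = (5.9543, 71.115). The perpendicularity gives JA at right angles to MJ; with |JA| = 15.8 on the left of MJ, A = J + 15.8·(-0.84805, -0.52992) = (-7.4448, 62.742). Then |KA| = |A − K| = 63.182.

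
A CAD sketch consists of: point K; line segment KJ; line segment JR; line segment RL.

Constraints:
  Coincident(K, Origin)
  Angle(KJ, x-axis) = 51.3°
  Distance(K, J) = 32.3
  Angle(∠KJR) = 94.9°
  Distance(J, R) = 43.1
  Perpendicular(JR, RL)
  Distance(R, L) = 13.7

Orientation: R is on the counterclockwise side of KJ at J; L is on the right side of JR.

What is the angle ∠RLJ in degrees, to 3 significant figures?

72.4°

K is at the origin; KJ runs at 51.3° with length 32.3, so J = 32.3·(cos 51.3°, sin 51.3°) = (20.2, 25.2). ∠KJR = 94.9°, so JR runs at 51.3° + (180° − 94.9°) = 136° from the x-axis; with |JR| = 43.1, R = J + 43.1·(cos 136°, sin 136°) = (-11.0, 54.9). JR ⟂ RL; with |RL| = 13.7 on the right of JR, L = R + 13.7·(0.690, 0.724) = (-1.57, 64.9). Then cos ∠RLJ = LR·LJ / (|LR||LJ|), giving 72.4°.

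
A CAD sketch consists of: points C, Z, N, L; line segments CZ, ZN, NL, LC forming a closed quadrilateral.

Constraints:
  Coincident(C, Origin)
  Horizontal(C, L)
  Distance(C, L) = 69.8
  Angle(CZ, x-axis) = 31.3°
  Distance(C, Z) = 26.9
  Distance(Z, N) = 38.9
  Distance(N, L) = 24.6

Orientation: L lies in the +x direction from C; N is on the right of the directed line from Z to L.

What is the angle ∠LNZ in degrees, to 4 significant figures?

98.07°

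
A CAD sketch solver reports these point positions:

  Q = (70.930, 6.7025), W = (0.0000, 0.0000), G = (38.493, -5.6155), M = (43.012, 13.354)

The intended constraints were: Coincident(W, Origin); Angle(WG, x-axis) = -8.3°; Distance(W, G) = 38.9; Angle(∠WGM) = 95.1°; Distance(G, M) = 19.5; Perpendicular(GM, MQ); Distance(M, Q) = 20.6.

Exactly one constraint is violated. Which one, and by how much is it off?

Distance(M, Q) = 20.6 — off by 8.10.

W = (0.00, 0.00) ✓; WG at -8.300° ✓; |WG| = 38.90 ✓; ∠WGM = 95.10° ✓; |GM| = 19.50 ✓; ∠(GM, MQ) = 90.00° ✓; |MQ| = 28.70 ✗.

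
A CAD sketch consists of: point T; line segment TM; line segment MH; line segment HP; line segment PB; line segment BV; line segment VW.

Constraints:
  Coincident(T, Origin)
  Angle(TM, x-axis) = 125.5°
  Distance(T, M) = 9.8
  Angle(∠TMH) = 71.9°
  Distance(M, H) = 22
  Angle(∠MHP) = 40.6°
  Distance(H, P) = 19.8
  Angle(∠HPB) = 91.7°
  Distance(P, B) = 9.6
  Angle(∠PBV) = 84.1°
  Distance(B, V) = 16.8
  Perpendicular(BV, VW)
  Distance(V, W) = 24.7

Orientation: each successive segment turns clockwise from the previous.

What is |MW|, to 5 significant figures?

32.699

∠PBV = 84.1° gives BV at 53.800° from the x-axis; with |BV| = 16.8, V = (6.4436, 16.166). The perpendicularity gives VW at right angles to BV, so VW runs at -36.200°; with |VW| = 24.7, W = (26.375, 1.5783). Then |MW| = |W − M| = 32.699.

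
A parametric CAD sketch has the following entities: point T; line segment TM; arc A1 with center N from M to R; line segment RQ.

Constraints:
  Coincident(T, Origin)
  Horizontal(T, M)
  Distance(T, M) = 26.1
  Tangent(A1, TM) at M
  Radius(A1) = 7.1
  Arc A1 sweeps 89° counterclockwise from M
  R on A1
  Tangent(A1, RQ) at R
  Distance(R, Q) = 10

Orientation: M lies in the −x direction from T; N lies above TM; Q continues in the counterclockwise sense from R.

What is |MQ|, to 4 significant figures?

18.47

T is at the origin; T and M share the same y with |TM| = 26.1 and M on the −x side, so M = (-26.10, 0.000). Tangency of A1 to TM means the radius NM is perpendicular to TM, so N = M + (0, 7.1) = (-26.10, 7.100). On A1, M sits at bearing -90° from N; an 89° counterclockwise sweep puts R at bearing -1°, so R = N + 7.1·(cos -1°, sin -1°) = (-19.00, 6.976). Since A1 is tangent to RQ there, NR ⟂ RQ, so RQ runs along (−sin -1°, cos -1°); with |RQ| = 10.0, Q = (-18.83, 16.97). Then |MQ| = |Q − M| = 18.47.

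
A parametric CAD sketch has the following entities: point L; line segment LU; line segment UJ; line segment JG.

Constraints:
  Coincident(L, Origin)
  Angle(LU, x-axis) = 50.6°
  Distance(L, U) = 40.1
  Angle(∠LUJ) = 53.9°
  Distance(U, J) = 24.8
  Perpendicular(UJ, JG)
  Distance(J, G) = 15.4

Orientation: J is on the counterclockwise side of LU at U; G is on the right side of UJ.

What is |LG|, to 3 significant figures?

47.8

L is at the origin; LU runs at 50.6° with length 40.1, so U = 40.1·(cos 50.6°, sin 50.6°) = (25.5, 31.0). ∠LUJ = 53.9°, so UJ runs at 50.6° + (180° − 53.9°) = 177° from the x-axis; with |UJ| = 24.8, J = U + 24.8·(cos 177°, sin 177°) = (0.694, 32.4). UJ is perpendicular to JG; with |JG| = 15.4 on the right of UJ, G = J + 15.4·(0.0576, 0.998) = (1.58, 47.8). Then |LG| = |G − L| = 47.8.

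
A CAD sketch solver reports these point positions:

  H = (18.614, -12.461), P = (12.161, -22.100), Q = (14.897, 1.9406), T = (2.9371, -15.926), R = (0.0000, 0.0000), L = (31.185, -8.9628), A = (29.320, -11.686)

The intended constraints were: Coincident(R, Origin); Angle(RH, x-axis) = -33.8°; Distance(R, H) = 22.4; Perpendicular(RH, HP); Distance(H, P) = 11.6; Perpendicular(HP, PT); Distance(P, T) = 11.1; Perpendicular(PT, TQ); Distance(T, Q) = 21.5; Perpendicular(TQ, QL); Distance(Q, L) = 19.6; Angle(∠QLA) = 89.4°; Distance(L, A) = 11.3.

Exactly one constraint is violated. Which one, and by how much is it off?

Distance(L, A) = 11.3 — off by 8.00.

R = (0.00, 0.00) ✓; RH at -33.80° ✓; |RH| = 22.40 ✓; ∠(RH, HP) = 90.00° ✓; |HP| = 11.60 ✓; ∠(HP, PT) = 90.00° ✓; |PT| = 11.10 ✓; ∠(PT, TQ) = 90.00° ✓; |TQ| = 21.50 ✓; ∠(TQ, QL) = 90.00° ✓; |QL| = 19.60 ✓; ∠QLA = 89.39° ✓; |LA| = 3.301 ✗.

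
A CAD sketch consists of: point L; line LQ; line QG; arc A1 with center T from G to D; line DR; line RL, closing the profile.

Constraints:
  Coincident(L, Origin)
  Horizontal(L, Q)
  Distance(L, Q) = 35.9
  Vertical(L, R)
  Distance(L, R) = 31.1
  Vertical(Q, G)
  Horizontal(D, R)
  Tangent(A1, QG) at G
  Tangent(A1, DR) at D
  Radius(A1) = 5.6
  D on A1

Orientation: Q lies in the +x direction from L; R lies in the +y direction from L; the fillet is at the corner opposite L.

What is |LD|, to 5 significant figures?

43.420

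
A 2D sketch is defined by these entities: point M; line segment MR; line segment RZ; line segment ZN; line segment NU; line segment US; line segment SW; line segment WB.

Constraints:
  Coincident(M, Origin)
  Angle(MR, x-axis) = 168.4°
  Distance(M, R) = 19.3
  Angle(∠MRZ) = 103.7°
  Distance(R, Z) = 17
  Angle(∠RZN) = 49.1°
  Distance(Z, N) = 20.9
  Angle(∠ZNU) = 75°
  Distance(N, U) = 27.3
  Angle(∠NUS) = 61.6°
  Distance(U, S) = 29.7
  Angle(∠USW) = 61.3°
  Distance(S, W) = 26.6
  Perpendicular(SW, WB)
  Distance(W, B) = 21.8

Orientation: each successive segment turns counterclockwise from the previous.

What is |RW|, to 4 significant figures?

16.38

∠NUS = 61.6° gives US at -121.0° from the x-axis; with |US| = 29.7, S = (-35.23, -7.828). ∠USW = 61.3° gives SW at -2.300° from the x-axis; with |SW| = 26.6, W = (-8.656, -8.895). Then |RW| = |W − R| = 16.38.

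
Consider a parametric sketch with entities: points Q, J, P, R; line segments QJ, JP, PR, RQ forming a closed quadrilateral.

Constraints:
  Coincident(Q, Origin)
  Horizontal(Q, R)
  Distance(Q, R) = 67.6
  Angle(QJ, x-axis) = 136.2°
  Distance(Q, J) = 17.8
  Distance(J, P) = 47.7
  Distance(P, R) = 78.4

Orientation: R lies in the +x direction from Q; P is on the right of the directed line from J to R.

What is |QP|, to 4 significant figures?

34.45

Q is at the origin; QR is horizontal with |QR| = 67.6 and R in +x, so R = (67.6, 0). QJ runs at 136.2° with |QJ| = 17.8, so J = (-12.85, 12.32). P is determined by |JP| = 47.7 and |PR| = 78.4 together: it lies at the intersection of circle(J, 47.7) and circle(R, 78.4). With |JR| = 81.39, the foot of the radical line on JR is 16.91 from J and the perpendicular offset is √(47.7² − 16.91²) = 44.60. Taking the right-of-JR solution: P = (-2.885, -34.33).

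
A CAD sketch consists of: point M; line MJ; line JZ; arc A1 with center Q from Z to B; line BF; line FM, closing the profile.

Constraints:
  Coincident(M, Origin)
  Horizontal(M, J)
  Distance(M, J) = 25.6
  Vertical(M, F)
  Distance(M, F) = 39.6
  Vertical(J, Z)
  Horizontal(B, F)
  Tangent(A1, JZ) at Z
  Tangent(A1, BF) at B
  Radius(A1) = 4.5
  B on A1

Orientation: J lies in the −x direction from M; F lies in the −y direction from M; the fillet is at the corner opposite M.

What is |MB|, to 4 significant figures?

44.87

The virtual corner opposite M is at (-25.60, -39.60). The tangent condition forces QZ to be normal to JZ and the tangent condition forces QB to be normal to BF, with radius 4.5, so the center Q sits 4.5 in from both sides at Q = (-21.10, -35.10). That places the tangent points at Z = (-25.60, -35.10) on JZ and B = (-21.10, -39.60) on BF. Then |MB| = |B − M| = 44.87.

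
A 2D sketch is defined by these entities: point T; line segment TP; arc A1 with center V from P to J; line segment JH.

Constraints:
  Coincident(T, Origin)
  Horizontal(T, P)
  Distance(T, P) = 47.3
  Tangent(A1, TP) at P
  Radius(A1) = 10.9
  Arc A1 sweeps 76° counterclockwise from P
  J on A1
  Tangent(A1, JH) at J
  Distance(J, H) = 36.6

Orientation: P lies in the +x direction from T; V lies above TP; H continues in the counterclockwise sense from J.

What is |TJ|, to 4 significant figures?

58.46

The tangent condition forces VP to be normal to TP, so V = P + (0, 10.9) = (47.30, 10.90). On A1, P sits at bearing -90° from V; a 76° counterclockwise sweep puts J at bearing -14°, so J = V + 10.9·(cos -14°, sin -14°) = (57.88, 8.263). Then |TJ| = |J − T| = 58.46.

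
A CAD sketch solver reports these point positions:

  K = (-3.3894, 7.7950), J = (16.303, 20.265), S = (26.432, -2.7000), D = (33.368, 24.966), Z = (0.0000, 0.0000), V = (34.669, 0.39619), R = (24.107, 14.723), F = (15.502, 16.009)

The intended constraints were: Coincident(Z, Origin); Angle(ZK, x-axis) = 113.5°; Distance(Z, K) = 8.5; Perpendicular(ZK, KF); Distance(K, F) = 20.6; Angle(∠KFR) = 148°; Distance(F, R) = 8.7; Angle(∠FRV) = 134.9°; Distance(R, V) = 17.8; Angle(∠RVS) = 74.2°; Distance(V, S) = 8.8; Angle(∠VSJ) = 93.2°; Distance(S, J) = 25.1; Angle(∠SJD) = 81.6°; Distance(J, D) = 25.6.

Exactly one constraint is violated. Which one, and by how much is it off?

Distance(J, D) = 25.6 — off by 7.90.

Z = (0.00, 0.00) ✓; ZK at 113.5° ✓; |ZK| = 8.500 ✓; ∠(ZK, KF) = 90.00° ✓; |KF| = 20.60 ✓; ∠KFR = 148.0° ✓; |FR| = 8.701 ✓; ∠FRV = 134.9° ✓; |RV| = 17.80 ✓; ∠RVS = 74.20° ✓; |VS| = 8.800 ✓; ∠VSJ = 93.20° ✓; |SJ| = 25.10 ✓; ∠SJD = 81.60° ✓; |JD| = 17.70 ✗.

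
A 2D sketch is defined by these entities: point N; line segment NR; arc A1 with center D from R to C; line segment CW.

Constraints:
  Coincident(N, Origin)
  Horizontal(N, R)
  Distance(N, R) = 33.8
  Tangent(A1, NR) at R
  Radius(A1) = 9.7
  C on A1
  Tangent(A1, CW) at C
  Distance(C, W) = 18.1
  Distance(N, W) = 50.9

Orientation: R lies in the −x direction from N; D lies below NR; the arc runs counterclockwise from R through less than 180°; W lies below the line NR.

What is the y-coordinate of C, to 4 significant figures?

-10.37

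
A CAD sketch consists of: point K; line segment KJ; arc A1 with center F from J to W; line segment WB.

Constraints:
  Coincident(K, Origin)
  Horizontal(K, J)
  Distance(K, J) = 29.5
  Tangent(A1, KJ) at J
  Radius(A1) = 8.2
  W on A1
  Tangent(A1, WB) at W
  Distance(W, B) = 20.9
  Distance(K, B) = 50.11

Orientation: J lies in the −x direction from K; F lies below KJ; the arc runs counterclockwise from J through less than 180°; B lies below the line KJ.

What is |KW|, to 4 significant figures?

37.96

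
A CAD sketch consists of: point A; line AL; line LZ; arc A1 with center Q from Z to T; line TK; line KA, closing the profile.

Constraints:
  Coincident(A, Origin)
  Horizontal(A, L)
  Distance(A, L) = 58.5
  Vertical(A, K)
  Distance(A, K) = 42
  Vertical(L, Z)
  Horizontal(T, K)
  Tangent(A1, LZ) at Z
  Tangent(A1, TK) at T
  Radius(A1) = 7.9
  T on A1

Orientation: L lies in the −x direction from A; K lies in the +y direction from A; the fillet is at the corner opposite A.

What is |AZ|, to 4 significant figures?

67.71

The virtual corner opposite A is at (-58.50, 42.00). The tangent condition forces QZ to be normal to LZ and the tangent condition forces QT to be normal to TK, with radius 7.9, so the center Q sits 7.9 in from both sides at Q = (-50.60, 34.10). That places the tangent points at Z = (-58.50, 34.10) on LZ and T = (-50.60, 42.00) on TK. Then |AZ| = |Z − A| = 67.71.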